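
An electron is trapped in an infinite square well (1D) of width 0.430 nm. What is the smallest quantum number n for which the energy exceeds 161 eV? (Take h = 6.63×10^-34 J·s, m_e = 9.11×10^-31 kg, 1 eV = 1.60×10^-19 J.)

n = 9

E_1 = h²/(8m_eL²) = 3.262×10^-19 J = 2.039 eV.
Need n² > 161/2.039 = 78.96, i.e. n > 8.886.
The smallest integer satisfying this is n = 9.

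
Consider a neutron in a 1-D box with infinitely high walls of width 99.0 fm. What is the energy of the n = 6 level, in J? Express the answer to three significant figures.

E_6 = 1.20×10^-13 J

For an infinite well E_n = n²h²/(8m_nL²), so E_1 = h²/(8m_nL²) = (6.626×10^-34)²/(8·1.675×10^-27·(9.90×10^-14 m)²) = 3.343×10^-15 J.
Then E_6 = 6²·E_1 = 36·3.343×10^-15 J = 1.20×10^-13 J.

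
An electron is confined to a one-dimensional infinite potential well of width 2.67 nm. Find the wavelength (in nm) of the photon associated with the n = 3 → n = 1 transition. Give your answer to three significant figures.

E_1 = h²/(8m_eL²) = 8.451×10^-21 J, so ΔE = (3² − 1²)E_1 = 6.761×10^-20 J.
λ = hc/ΔE = (6.626×10^-34·2.998×10^8)/6.761×10^-20 = 2.94×10^-6 m = 2.94×10^3 nm.

λ = 2.94×10^3 nm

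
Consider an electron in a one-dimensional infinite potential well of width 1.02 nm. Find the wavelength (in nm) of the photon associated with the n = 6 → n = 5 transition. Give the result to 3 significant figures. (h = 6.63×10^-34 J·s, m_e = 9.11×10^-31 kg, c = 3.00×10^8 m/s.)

λ = 312 nm

E_1 = h²/(8m_eL²) = 5.797×10^-20 J, so ΔE = (6² − 5²)E_1 = 6.377×10^-19 J.
λ = hc/ΔE = (6.63×10^-34·3.00×10^8)/6.377×10^-19 = 3.12×10^-7 m = 312 nm.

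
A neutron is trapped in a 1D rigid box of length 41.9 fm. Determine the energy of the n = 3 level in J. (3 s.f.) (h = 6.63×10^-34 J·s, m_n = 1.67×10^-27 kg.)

E_3 = 1.69×10^-13 J

For an infinite well E_n = n²h²/(8m_nL²), so E_1 = h²/(8m_nL²) = (6.63×10^-34)²/(8·1.67×10^-27·(4.19×10^-14 m)²) = 1.874×10^-14 J.
Then E_3 = 3²·E_1 = 9·1.874×10^-14 J = 1.69×10^-13 J.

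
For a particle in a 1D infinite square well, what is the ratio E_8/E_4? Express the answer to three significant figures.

E_n ∝ n², so E_8/E_4 = 8²/4² = 64/16 = 4.00.

4.00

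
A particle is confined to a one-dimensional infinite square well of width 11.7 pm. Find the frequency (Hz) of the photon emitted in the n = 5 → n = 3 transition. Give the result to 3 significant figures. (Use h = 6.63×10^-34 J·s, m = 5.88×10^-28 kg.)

f = 1.65×10^16 Hz

E_1 = h²/(8mL²) = 6.826×10^-19 J and ΔE = (5² − 3²)E_1 = 1.092×10^-17 J.
f = ΔE/h = 1.092×10^-17/6.63×10^-34 = 1.65×10^16 Hz.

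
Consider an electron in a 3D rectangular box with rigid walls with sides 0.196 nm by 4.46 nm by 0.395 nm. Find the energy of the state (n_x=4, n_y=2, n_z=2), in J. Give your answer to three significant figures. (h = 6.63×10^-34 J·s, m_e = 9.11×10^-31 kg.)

E = 2.67×10^-17 J

For a 3D rectangular well E = (h²/8m_e)·Σ n_i²/L_i² = (6.63×10^-34)²/(8·9.11×10^-31) · [4²/(0.196 nm)² + 2²/(4.46 nm)² + 2²/(0.395 nm)²].
Evaluating gives E = 2.67×10^-17 J.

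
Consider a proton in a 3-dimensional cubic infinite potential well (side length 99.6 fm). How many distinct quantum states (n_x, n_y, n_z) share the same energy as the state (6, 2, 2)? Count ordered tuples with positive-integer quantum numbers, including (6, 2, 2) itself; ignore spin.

The level has n_x² + n_y² + n_z² = 44. The ordered positive-integer solutions are (2, 2, 6), (2, 6, 2), (6, 2, 2).
That gives 3 states.

degeneracy = 3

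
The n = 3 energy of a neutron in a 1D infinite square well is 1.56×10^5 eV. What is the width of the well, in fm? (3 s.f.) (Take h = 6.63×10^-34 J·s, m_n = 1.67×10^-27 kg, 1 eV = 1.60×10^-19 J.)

L = 109 fm

From E_n = n²h²/(8m_nL²), L = n·h/√(8m_nE_n).
E_3 = 1.56×10^5 eV = 2.496×10^-14 J, so L = 3·6.63×10^-34/√(8·1.67×10^-27·2.496×10^-14) = 1.09×10^-13 m = 109 fm.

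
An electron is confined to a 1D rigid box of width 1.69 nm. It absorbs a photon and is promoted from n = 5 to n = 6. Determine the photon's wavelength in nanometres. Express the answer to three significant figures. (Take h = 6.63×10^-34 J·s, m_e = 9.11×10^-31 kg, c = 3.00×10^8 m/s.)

λ = 856 nm

E_1 = h²/(8m_eL²) = 2.112×10^-20 J, so ΔE = (6² − 5²)E_1 = 2.323×10^-19 J.
λ = hc/ΔE = (6.63×10^-34·3.00×10^8)/2.323×10^-19 = 8.56×10^-7 m = 856 nm.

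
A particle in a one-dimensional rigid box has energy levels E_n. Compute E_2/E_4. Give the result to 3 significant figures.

E_n ∝ n², so E_2/E_4 = 2²/4² = 4/16 = 0.250.

0.250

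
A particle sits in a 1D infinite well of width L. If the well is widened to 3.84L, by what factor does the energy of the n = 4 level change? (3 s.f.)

0.0678

E_n ∝ 1/L², so the energy scales by 1/3.84² = 0.0678.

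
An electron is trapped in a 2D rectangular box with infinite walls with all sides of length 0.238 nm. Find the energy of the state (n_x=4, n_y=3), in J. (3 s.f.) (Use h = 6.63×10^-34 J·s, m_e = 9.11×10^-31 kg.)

E = 2.66×10^-17 J

For a 2D rectangular well E = (h²/8m_e)·Σ n_i²/L_i² = (6.63×10^-34)²/(8·9.11×10^-31) · [4²/(0.238 nm)² + 3²/(0.238 nm)²].
Evaluating gives E = 2.66×10^-17 J.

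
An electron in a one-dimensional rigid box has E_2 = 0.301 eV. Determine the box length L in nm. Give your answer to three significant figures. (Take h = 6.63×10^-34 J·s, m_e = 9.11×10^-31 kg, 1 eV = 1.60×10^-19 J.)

From E_n = n²h²/(8m_eL²), L = n·h/√(8m_eE_n).
E_2 = 0.301 eV = 4.816×10^-20 J, so L = 2·6.63×10^-34/√(8·9.11×10^-31·4.816×10^-20) = 2.24×10^-9 m = 2.24 nm.

L = 2.24 nm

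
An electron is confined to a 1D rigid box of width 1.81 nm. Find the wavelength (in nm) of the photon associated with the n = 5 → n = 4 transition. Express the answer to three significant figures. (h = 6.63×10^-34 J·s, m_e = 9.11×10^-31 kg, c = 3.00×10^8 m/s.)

E_1 = h²/(8m_eL²) = 1.841×10^-20 J, so ΔE = (5² − 4²)E_1 = 1.657×10^-19 J.
λ = hc/ΔE = (6.63×10^-34·3.00×10^8)/1.657×10^-19 = 1.20×10^-6 m = 1.20×10^3 nm.

λ = 1.20×10^3 nm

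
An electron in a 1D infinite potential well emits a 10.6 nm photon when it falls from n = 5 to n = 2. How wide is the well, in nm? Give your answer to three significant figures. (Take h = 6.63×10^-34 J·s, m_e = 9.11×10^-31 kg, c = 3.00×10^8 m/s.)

L = 0.260 nm

The photon carries ΔE = hc/λ = 6.63×10^-34·3.00×10^8/1.06×10^-8 m = 1.876×10^-17 J.
Since ΔE = (5² − 2²)E_1, E_1 = 8.933×10^-19 J, and L = h/√(8m_eE_1) = 2.60×10^-10 m = 0.260 nm.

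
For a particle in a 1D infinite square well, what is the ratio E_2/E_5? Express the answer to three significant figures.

0.160

E_n ∝ n², so E_2/E_5 = 2²/5² = 4/25 = 0.160.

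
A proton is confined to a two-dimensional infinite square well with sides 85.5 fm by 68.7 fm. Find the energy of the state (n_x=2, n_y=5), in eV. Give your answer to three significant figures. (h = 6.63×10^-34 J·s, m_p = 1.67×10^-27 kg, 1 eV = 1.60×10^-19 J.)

E = 1.20×10^6 eV

For a 2D rectangular well E = (h²/8m_p)·Σ n_i²/L_i² = (6.63×10^-34)²/(8·1.67×10^-27) · [2²/(85.5 fm)² + 5²/(68.7 fm)²].
Evaluating gives E = 1.923×10^-13 J = 1.20×10^6 eV.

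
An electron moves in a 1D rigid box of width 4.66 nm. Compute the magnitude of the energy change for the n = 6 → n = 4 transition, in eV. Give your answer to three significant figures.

E_1 = h²/(8m_eL²) = 2.774×10^-21 J.
|ΔE| = |6² − 4²|·E_1 = 20·2.774×10^-21 J = 5.548×10^-20 J = 0.346 eV.

|ΔE| = 0.346 eV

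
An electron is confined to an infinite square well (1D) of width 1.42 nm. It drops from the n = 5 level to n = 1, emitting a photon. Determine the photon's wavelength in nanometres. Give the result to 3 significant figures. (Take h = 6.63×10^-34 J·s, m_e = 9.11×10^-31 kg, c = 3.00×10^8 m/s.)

E_1 = h²/(8m_eL²) = 2.991×10^-20 J, so ΔE = (5² − 1²)E_1 = 7.178×10^-19 J.
λ = hc/ΔE = (6.63×10^-34·3.00×10^8)/7.178×10^-19 = 2.77×10^-7 m = 277 nm.

λ = 277 nm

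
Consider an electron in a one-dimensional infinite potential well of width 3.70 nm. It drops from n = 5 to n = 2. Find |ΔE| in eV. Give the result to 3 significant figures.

|ΔE| = 0.577 eV

E_1 = h²/(8m_eL²) = 4.401×10^-21 J.
|ΔE| = |5² − 2²|·E_1 = 21·4.401×10^-21 J = 9.242×10^-20 J = 0.577 eV.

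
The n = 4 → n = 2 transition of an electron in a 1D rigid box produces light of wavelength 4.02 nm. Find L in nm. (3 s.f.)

L = 0.121 nm

The photon carries ΔE = hc/λ = 6.626×10^-34·2.998×10^8/4.02×10^-9 m = 4.941×10^-17 J.
Since ΔE = (4² − 2²)E_1, E_1 = 4.117×10^-18 J, and L = h/√(8m_eE_1) = 1.21×10^-10 m = 0.121 nm.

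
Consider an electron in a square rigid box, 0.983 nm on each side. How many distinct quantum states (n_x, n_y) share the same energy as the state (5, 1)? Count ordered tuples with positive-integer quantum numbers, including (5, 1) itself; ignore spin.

degeneracy = 2

The level has n_x² + n_y² = 26. The ordered positive-integer solutions are (1, 5), (5, 1).
That gives 2 states.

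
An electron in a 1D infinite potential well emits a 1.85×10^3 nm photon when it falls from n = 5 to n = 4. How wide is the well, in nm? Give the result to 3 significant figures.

The photon carries ΔE = hc/λ = 6.626×10^-34·2.998×10^8/1.85×10^-6 m = 1.074×10^-19 J.
Since ΔE = (5² − 4²)E_1, E_1 = 1.193×10^-20 J, and L = h/√(8m_eE_1) = 2.25×10^-9 m = 2.25 nm.

L = 2.25 nm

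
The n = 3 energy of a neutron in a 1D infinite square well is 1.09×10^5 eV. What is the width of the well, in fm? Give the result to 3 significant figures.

L = 130 fm

From E_n = n²h²/(8m_nL²), L = n·h/√(8m_nE_n).
E_3 = 1.09×10^5 eV = 1.746×10^-14 J, so L = 3·6.626×10^-34/√(8·1.675×10^-27·1.746×10^-14) = 1.30×10^-13 m = 130 fm.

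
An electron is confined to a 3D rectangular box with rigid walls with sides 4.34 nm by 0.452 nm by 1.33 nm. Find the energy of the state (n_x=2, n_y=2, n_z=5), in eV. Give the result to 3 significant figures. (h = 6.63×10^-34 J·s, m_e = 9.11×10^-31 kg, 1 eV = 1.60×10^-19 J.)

E = 12.8 eV

For a 3D rectangular well E = (h²/8m_e)·Σ n_i²/L_i² = (6.63×10^-34)²/(8·9.11×10^-31) · [2²/(4.34 nm)² + 2²/(0.452 nm)² + 5²/(1.33 nm)²].
Evaluating gives E = 2.046×10^-18 J = 12.8 eV.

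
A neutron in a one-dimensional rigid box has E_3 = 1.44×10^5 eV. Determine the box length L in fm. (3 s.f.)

From E_n = n²h²/(8m_nL²), L = n·h/√(8m_nE_n).
E_3 = 1.44×10^5 eV = 2.307×10^-14 J, so L = 3·6.626×10^-34/√(8·1.675×10^-27·2.307×10^-14) = 1.13×10^-13 m = 113 fm.

L = 113 fm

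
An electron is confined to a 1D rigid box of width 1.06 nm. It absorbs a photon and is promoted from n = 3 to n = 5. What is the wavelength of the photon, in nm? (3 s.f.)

E_1 = h²/(8m_eL²) = 5.362×10^-20 J, so ΔE = (5² − 3²)E_1 = 8.579×10^-19 J.
λ = hc/ΔE = (6.626×10^-34·2.998×10^8)/8.579×10^-19 = 2.32×10^-7 m = 232 nm.

λ = 232 nm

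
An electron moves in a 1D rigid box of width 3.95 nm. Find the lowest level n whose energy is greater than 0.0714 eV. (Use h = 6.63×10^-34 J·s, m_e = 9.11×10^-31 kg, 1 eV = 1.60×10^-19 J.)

E_1 = h²/(8m_eL²) = 3.866×10^-21 J = 0.02416 eV.
Need n² > 0.0714/0.02416 = 2.955, i.e. n > 1.719.
The smallest integer satisfying this is n = 2.

n = 2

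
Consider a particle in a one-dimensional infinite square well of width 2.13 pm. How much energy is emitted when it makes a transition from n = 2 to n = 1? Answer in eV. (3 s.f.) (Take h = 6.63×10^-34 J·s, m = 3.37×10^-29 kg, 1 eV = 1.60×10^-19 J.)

E_1 = h²/(8mL²) = 3.594×10^-16 J.
|ΔE| = |2² − 1²|·E_1 = 3·3.594×10^-16 J = 1.078×10^-15 J = 6.74×10^3 eV.

|ΔE| = 6.74×10^3 eV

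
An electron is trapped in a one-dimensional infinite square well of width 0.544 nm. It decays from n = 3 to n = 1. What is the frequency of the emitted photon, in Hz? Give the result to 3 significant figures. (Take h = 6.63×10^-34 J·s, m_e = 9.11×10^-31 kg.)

f = 2.46×10^15 Hz

E_1 = h²/(8m_eL²) = 2.038×10^-19 J and ΔE = (3² − 1²)E_1 = 1.630×10^-18 J.
f = ΔE/h = 1.630×10^-18/6.63×10^-34 = 2.46×10^15 Hz.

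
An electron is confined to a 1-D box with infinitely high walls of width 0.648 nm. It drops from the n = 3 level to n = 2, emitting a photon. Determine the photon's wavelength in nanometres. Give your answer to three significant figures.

λ = 277 nm

E_1 = h²/(8m_eL²) = 1.435×10^-19 J, so ΔE = (3² − 2²)E_1 = 7.175×10^-19 J.
λ = hc/ΔE = (6.626×10^-34·2.998×10^8)/7.175×10^-19 = 2.77×10^-7 m = 277 nm.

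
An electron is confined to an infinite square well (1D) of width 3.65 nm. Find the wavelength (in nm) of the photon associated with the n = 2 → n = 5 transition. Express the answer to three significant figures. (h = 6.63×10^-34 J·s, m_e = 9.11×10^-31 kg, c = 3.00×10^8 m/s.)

E_1 = h²/(8m_eL²) = 4.527×10^-21 J, so ΔE = (5² − 2²)E_1 = 9.507×10^-20 J.
λ = hc/ΔE = (6.63×10^-34·3.00×10^8)/9.507×10^-20 = 2.09×10^-6 m = 2.09×10^3 nm.

λ = 2.09×10^3 nm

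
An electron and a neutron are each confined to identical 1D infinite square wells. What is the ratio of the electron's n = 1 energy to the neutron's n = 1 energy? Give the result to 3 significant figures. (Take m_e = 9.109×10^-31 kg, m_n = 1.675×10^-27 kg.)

E_n ∝ 1/m at fixed n and L, so the ratio is m_n/m_e = 1.675×10^-27/9.109×10^-31 = 1.84×10^3.

1.84×10^3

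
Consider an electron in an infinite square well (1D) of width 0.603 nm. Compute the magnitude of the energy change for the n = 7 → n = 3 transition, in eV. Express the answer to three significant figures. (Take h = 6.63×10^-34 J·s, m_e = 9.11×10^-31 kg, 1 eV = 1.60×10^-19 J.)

|ΔE| = 41.5 eV

E_1 = h²/(8m_eL²) = 1.659×10^-19 J.
|ΔE| = |7² − 3²|·E_1 = 40·1.659×10^-19 J = 6.636×10^-18 J = 41.5 eV.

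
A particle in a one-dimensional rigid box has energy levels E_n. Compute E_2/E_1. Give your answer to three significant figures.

E_n ∝ n², so E_2/E_1 = 2²/1² = 4/1 = 4.00.

4.00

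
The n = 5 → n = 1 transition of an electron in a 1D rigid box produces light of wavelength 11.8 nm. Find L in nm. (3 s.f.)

The photon carries ΔE = hc/λ = 6.626×10^-34·2.998×10^8/1.18×10^-8 m = 1.683×10^-17 J.
Since ΔE = (5² − 1²)E_1, E_1 = 7.013×10^-19 J, and L = h/√(8m_eE_1) = 2.93×10^-10 m = 0.293 nm.

L = 0.293 nm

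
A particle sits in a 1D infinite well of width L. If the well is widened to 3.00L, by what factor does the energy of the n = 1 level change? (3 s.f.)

E_n ∝ 1/L², so the energy scales by 1/3.00² = 0.111.

0.111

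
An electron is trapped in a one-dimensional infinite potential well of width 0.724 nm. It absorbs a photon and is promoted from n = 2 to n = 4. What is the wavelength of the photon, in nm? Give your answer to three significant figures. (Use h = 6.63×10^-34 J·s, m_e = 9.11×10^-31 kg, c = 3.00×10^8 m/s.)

λ = 144 nm

E_1 = h²/(8m_eL²) = 1.151×10^-19 J, so ΔE = (4² − 2²)E_1 = 1.381×10^-18 J.
λ = hc/ΔE = (6.63×10^-34·3.00×10^8)/1.381×10^-18 = 1.44×10^-7 m = 144 nm.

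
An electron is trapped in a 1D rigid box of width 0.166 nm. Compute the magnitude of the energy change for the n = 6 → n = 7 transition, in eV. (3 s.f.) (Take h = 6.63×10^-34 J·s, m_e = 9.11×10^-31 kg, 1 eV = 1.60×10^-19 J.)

|ΔE| = 178 eV

E_1 = h²/(8m_eL²) = 2.189×10^-18 J.
|ΔE| = |6² − 7²|·E_1 = 13·2.189×10^-18 J = 2.846×10^-17 J = 178 eV.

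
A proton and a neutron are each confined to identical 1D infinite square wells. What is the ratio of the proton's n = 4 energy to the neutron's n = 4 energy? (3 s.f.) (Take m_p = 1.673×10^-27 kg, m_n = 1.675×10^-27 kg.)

E_n ∝ 1/m at fixed n and L, so the ratio is m_n/m_p = 1.675×10^-27/1.673×10^-27 = 1.00.

1.00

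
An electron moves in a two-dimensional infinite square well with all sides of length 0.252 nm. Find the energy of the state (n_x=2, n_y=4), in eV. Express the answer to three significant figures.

E = 118 eV

For a 2D rectangular well E = (h²/8m_e)·Σ n_i²/L_i² = (6.626×10^-34)²/(8·9.109×10^-31) · [2²/(0.252 nm)² + 4²/(0.252 nm)²].
Evaluating gives E = 1.897×10^-17 J = 118 eV.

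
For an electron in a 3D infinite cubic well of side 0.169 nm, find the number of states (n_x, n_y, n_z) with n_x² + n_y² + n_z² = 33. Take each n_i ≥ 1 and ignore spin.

The level has n_x² + n_y² + n_z² = 33. The ordered positive-integer solutions are (1, 4, 4), (2, 2, 5), (2, 5, 2), (4, 1, 4), (4, 4, 1), (5, 2, 2).
That gives 6 states.

degeneracy = 6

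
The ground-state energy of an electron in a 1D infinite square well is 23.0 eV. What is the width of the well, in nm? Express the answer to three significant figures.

L = 0.128 nm

From E_n = n²h²/(8m_eL²), L = n·h/√(8m_eE_n).
E_1 = 23.0 eV = 3.685×10^-18 J, so L = 1·6.626×10^-34/√(8·9.109×10^-31·3.685×10^-18) = 1.28×10^-10 m = 0.128 nm.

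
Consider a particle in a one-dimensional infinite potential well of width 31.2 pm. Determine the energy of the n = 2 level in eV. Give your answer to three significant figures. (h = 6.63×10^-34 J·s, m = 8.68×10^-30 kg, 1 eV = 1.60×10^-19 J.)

For an infinite well E_n = n²h²/(8mL²), so E_1 = h²/(8mL²) = (6.63×10^-34)²/(8·8.68×10^-30·(3.12×10^-11 m)²) = 6.503×10^-18 J.
Then E_2 = 2²·E_1 = 4·6.503×10^-18 J = 2.601×10^-17 J.
Converting, E_2 = 2.601×10^-17 J / (1.60×10^-19 J/eV) = 163 eV.

E_2 = 163 eV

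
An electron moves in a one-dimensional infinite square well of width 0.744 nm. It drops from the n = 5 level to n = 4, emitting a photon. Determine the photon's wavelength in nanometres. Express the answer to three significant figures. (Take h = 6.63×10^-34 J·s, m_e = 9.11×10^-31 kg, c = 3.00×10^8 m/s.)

E_1 = h²/(8m_eL²) = 1.090×10^-19 J, so ΔE = (5² − 4²)E_1 = 9.810×10^-19 J.
λ = hc/ΔE = (6.63×10^-34·3.00×10^8)/9.810×10^-19 = 2.03×10^-7 m = 203 nm.

λ = 203 nm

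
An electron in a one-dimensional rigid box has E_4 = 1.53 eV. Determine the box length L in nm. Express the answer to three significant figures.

From E_n = n²h²/(8m_eL²), L = n·h/√(8m_eE_n).
E_4 = 1.53 eV = 2.451×10^-19 J, so L = 4·6.626×10^-34/√(8·9.109×10^-31·2.451×10^-19) = 1.98×10^-9 m = 1.98 nm.

L = 1.98 nm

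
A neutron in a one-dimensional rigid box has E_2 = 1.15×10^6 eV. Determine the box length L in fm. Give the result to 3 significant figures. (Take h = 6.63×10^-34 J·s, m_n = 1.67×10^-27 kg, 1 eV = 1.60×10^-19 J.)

From E_n = n²h²/(8m_nL²), L = n·h/√(8m_nE_n).
E_2 = 1.15×10^6 eV = 1.840×10^-13 J, so L = 2·6.63×10^-34/√(8·1.67×10^-27·1.840×10^-13) = 2.67×10^-14 m = 26.7 fm.

L = 26.7 fm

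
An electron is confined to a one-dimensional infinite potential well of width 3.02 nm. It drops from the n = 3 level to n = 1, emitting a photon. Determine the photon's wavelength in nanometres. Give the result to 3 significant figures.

E_1 = h²/(8m_eL²) = 6.606×10^-21 J, so ΔE = (3² − 1²)E_1 = 5.285×10^-20 J.
λ = hc/ΔE = (6.626×10^-34·2.998×10^8)/5.285×10^-20 = 3.76×10^-6 m = 3.76×10^3 nm.

λ = 3.76×10^3 nm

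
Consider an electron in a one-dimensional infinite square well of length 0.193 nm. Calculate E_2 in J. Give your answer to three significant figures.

E_2 = 6.47×10^-18 J

For an infinite well E_n = n²h²/(8m_eL²), so E_1 = h²/(8m_eL²) = (6.626×10^-34)²/(8·9.109×10^-31·(1.93×10^-10 m)²) = 1.617×10^-18 J.
Then E_2 = 2²·E_1 = 4·1.617×10^-18 J = 6.47×10^-18 J.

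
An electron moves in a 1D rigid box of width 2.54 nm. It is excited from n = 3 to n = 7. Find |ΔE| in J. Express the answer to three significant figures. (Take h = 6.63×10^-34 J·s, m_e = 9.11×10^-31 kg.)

E_1 = h²/(8m_eL²) = 9.349×10^-21 J.
|ΔE| = |3² − 7²|·E_1 = 40·9.349×10^-21 J = 3.74×10^-19 J.

|ΔE| = 3.74×10^-19 J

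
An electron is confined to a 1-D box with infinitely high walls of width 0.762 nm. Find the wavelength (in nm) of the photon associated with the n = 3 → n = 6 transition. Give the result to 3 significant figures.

λ = 70.9 nm

E_1 = h²/(8m_eL²) = 1.038×10^-19 J, so ΔE = (6² − 3²)E_1 = 2.803×10^-18 J.
λ = hc/ΔE = (6.626×10^-34·2.998×10^8)/2.803×10^-18 = 7.09×10^-8 m = 70.9 nm.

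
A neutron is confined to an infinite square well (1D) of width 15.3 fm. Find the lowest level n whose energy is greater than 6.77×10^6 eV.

E_1 = h²/(8m_nL²) = 1.400×10^-13 J = 8.739×10^5 eV.
Need n² > 6.77×10^6/8.739×10^5 = 7.747, i.e. n > 2.783.
The smallest integer satisfying this is n = 3.

n = 3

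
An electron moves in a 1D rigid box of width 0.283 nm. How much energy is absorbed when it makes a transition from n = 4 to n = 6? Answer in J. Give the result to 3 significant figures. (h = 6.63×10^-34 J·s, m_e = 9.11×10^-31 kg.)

|ΔE| = 1.51×10^-17 J

E_1 = h²/(8m_eL²) = 7.531×10^-19 J.
|ΔE| = |4² − 6²|·E_1 = 20·7.531×10^-19 J = 1.51×10^-17 J.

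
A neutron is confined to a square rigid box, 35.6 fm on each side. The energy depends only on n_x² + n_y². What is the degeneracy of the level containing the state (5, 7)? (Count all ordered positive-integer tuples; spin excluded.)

degeneracy = 2

The level has n_x² + n_y² = 74. The ordered positive-integer solutions are (5, 7), (7, 5).
That gives 2 states.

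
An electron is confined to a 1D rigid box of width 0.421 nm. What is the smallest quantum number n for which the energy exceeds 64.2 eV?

n = 6

E_1 = h²/(8m_eL²) = 3.399×10^-19 J = 2.122 eV.
Need n² > 64.2/2.122 = 30.25, i.e. n > 5.500.
The smallest integer satisfying this is n = 6.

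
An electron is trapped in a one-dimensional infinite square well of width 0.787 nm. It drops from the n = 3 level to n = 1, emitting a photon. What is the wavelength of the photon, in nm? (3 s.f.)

λ = 255 nm

E_1 = h²/(8m_eL²) = 9.727×10^-20 J, so ΔE = (3² − 1²)E_1 = 7.782×10^-19 J.
λ = hc/ΔE = (6.626×10^-34·2.998×10^8)/7.782×10^-19 = 2.55×10^-7 m = 255 nm.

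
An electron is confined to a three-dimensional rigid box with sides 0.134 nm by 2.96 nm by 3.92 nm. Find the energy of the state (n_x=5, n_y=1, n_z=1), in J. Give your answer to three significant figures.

E = 8.39×10^-17 J

For a 3D rectangular well E = (h²/8m_e)·Σ n_i²/L_i² = (6.626×10^-34)²/(8·9.109×10^-31) · [5²/(0.134 nm)² + 1²/(2.96 nm)² + 1²/(3.92 nm)²].
Evaluating gives E = 8.39×10^-17 J.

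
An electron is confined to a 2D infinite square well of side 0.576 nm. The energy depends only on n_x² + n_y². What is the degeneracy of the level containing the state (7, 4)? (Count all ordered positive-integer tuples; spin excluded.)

The level has n_x² + n_y² = 65. The ordered positive-integer solutions are (1, 8), (4, 7), (7, 4), (8, 1).
That gives 4 states.

degeneracy = 4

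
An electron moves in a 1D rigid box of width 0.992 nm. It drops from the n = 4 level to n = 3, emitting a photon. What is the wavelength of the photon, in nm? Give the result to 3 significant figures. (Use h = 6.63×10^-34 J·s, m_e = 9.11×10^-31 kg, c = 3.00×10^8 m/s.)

E_1 = h²/(8m_eL²) = 6.129×10^-20 J, so ΔE = (4² − 3²)E_1 = 4.290×10^-19 J.
λ = hc/ΔE = (6.63×10^-34·3.00×10^8)/4.290×10^-19 = 4.64×10^-7 m = 464 nm.

λ = 464 nm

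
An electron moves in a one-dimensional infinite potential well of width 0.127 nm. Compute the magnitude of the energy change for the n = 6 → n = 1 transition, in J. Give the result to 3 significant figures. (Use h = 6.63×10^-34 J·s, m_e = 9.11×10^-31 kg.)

|ΔE| = 1.31×10^-16 J

E_1 = h²/(8m_eL²) = 3.739×10^-18 J.
|ΔE| = |6² − 1²|·E_1 = 35·3.739×10^-18 J = 1.31×10^-16 J.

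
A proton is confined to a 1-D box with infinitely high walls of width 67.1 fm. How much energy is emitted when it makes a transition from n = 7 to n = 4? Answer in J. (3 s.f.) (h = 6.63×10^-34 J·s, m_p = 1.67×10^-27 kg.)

E_1 = h²/(8m_pL²) = 7.308×10^-15 J.
|ΔE| = |7² − 4²|·E_1 = 33·7.308×10^-15 J = 2.41×10^-13 J.

|ΔE| = 2.41×10^-13 J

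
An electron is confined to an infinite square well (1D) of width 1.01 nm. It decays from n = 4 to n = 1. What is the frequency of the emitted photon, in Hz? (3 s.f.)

E_1 = h²/(8m_eL²) = 5.906×10^-20 J and ΔE = (4² − 1²)E_1 = 8.859×10^-19 J.
f = ΔE/h = 8.859×10^-19/6.626×10^-34 = 1.34×10^15 Hz.

f = 1.34×10^15 Hz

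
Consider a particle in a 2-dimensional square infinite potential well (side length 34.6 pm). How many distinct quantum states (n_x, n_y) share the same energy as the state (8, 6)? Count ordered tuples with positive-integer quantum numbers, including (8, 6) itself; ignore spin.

The level has n_x² + n_y² = 100. The ordered positive-integer solutions are (6, 8), (8, 6).
That gives 2 states.

degeneracy = 2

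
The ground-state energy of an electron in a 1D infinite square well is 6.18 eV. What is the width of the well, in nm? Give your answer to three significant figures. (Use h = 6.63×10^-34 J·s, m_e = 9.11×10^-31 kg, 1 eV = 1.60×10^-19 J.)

L = 0.247 nm

From E_n = n²h²/(8m_eL²), L = n·h/√(8m_eE_n).
E_1 = 6.18 eV = 9.888×10^-19 J, so L = 1·6.63×10^-34/√(8·9.11×10^-31·9.888×10^-19) = 2.47×10^-10 m = 0.247 nm.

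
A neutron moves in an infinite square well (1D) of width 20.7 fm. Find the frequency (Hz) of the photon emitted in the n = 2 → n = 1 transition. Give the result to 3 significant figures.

E_1 = h²/(8m_nL²) = 7.646×10^-14 J and ΔE = (2² − 1²)E_1 = 2.294×10^-13 J.
f = ΔE/h = 2.294×10^-13/6.626×10^-34 = 3.46×10^20 Hz.

f = 3.46×10^20 Hz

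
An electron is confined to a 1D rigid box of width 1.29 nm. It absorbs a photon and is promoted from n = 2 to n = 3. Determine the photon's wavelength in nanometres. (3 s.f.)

E_1 = h²/(8m_eL²) = 3.620×10^-20 J, so ΔE = (3² − 2²)E_1 = 1.810×10^-19 J.
λ = hc/ΔE = (6.626×10^-34·2.998×10^8)/1.810×10^-19 = 1.10×10^-6 m = 1.10×10^3 nm.

λ = 1.10×10^3 nm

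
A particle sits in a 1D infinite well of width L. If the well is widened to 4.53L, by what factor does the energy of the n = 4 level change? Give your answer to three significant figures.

0.0487

E_n ∝ 1/L², so the energy scales by 1/4.53² = 0.0487.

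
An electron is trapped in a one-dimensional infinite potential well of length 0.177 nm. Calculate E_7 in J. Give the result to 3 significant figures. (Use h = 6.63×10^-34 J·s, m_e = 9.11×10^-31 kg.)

E_7 = 9.43×10^-17 J

For an infinite well E_n = n²h²/(8m_eL²), so E_1 = h²/(8m_eL²) = (6.63×10^-34)²/(8·9.11×10^-31·(1.77×10^-10 m)²) = 1.925×10^-18 J.
Then E_7 = 7²·E_1 = 49·1.925×10^-18 J = 9.43×10^-17 J.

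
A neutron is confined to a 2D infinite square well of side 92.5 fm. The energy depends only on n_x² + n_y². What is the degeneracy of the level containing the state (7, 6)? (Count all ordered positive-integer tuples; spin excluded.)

The level has n_x² + n_y² = 85. The ordered positive-integer solutions are (2, 9), (6, 7), (7, 6), (9, 2).
That gives 4 states.

degeneracy = 4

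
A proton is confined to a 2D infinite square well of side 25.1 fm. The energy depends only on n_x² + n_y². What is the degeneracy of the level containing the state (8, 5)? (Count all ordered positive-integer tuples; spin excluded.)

The level has n_x² + n_y² = 89. The ordered positive-integer solutions are (5, 8), (8, 5).
That gives 2 states.

degeneracy = 2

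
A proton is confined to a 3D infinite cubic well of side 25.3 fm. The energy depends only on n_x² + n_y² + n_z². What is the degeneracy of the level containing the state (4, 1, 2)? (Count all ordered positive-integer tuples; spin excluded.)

The level has n_x² + n_y² + n_z² = 21. The ordered positive-integer solutions are (1, 2, 4), (1, 4, 2), (2, 1, 4), (2, 4, 1), (4, 1, 2), (4, 2, 1).
That gives 6 states.

degeneracy = 6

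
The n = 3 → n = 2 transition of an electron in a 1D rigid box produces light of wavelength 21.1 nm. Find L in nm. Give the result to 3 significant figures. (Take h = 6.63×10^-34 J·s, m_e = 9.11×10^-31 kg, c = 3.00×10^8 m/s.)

The photon carries ΔE = hc/λ = 6.63×10^-34·3.00×10^8/2.11×10^-8 m = 9.427×10^-18 J.
Since ΔE = (3² − 2²)E_1, E_1 = 1.885×10^-18 J, and L = h/√(8m_eE_1) = 1.79×10^-10 m = 0.179 nm.

L = 0.179 nm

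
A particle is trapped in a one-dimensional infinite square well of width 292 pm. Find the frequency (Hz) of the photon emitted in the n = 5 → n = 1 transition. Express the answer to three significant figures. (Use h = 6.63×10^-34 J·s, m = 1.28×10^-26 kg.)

f = 1.82×10^12 Hz

E_1 = h²/(8mL²) = 5.035×10^-23 J and ΔE = (5² − 1²)E_1 = 1.208×10^-21 J.
f = ΔE/h = 1.208×10^-21/6.63×10^-34 = 1.82×10^12 Hz.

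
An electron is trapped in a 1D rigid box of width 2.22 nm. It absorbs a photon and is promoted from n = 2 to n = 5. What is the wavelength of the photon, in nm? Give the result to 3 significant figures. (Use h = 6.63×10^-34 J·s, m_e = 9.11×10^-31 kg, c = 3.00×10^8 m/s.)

E_1 = h²/(8m_eL²) = 1.224×10^-20 J, so ΔE = (5² − 2²)E_1 = 2.570×10^-19 J.
λ = hc/ΔE = (6.63×10^-34·3.00×10^8)/2.570×10^-19 = 7.74×10^-7 m = 774 nm.

λ = 774 nm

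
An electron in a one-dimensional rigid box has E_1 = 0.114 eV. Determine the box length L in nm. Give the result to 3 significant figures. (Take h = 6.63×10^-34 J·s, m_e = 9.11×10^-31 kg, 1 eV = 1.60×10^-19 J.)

From E_n = n²h²/(8m_eL²), L = n·h/√(8m_eE_n).
E_1 = 0.114 eV = 1.824×10^-20 J, so L = 1·6.63×10^-34/√(8·9.11×10^-31·1.824×10^-20) = 1.82×10^-9 m = 1.82 nm.

L = 1.82 nm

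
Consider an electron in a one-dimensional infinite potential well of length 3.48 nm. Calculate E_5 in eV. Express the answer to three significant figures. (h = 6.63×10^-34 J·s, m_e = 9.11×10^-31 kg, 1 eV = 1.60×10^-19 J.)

For an infinite well E_n = n²h²/(8m_eL²), so E_1 = h²/(8m_eL²) = (6.63×10^-34)²/(8·9.11×10^-31·(3.48×10^-9 m)²) = 4.980×10^-21 J.
Then E_5 = 5²·E_1 = 25·4.980×10^-21 J = 1.245×10^-19 J.
Converting, E_5 = 1.245×10^-19 J / (1.60×10^-19 J/eV) = 0.778 eV.

E_5 = 0.778 eV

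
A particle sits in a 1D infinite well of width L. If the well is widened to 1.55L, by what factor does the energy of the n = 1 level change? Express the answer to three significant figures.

0.416

E_n ∝ 1/L², so the energy scales by 1/1.55² = 0.416.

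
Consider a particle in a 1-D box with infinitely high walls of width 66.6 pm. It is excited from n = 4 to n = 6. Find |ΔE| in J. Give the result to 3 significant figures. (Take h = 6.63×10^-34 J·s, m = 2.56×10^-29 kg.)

|ΔE| = 9.68×10^-18 J

E_1 = h²/(8mL²) = 4.839×10^-19 J.
|ΔE| = |4² − 6²|·E_1 = 20·4.839×10^-19 J = 9.68×10^-18 J.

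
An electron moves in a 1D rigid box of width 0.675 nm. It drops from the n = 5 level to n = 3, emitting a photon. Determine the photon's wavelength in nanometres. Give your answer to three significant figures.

E_1 = h²/(8m_eL²) = 1.322×10^-19 J, so ΔE = (5² − 3²)E_1 = 2.115×10^-18 J.
λ = hc/ΔE = (6.626×10^-34·2.998×10^8)/2.115×10^-18 = 9.39×10^-8 m = 93.9 nm.

λ = 93.9 nm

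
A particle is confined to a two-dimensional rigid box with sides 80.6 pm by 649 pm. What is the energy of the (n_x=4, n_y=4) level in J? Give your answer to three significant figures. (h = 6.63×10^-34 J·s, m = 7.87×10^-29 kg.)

E = 1.75×10^-18 J

For a 2D rectangular well E = (h²/8m)·Σ n_i²/L_i² = (6.63×10^-34)²/(8·7.87×10^-29) · [4²/(80.6 pm)² + 4²/(649 pm)²].
Evaluating gives E = 1.75×10^-18 J.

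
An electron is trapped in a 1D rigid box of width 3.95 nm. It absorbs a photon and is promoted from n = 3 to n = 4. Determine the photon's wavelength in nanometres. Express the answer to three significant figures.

E_1 = h²/(8m_eL²) = 3.861×10^-21 J, so ΔE = (4² − 3²)E_1 = 2.703×10^-20 J.
λ = hc/ΔE = (6.626×10^-34·2.998×10^8)/2.703×10^-20 = 7.35×10^-6 m = 7.35×10^3 nm.

λ = 7.35×10^3 nm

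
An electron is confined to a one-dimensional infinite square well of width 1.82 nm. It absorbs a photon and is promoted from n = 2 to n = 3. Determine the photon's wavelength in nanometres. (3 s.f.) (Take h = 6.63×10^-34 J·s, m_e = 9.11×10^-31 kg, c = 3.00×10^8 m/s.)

λ = 2.18×10^3 nm

E_1 = h²/(8m_eL²) = 1.821×10^-20 J, so ΔE = (3² − 2²)E_1 = 9.105×10^-20 J.
λ = hc/ΔE = (6.63×10^-34·3.00×10^8)/9.105×10^-20 = 2.18×10^-6 m = 2.18×10^3 nm.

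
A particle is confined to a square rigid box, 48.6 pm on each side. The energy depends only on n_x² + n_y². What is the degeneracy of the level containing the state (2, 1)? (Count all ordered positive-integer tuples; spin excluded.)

degeneracy = 2

The level has n_x² + n_y² = 5. The ordered positive-integer solutions are (1, 2), (2, 1).
That gives 2 states.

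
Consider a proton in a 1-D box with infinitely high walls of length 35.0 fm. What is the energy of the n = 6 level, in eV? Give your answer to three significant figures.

For an infinite well E_n = n²h²/(8m_pL²), so E_1 = h²/(8m_pL²) = (6.626×10^-34)²/(8·1.673×10^-27·(3.50×10^-14 m)²) = 2.678×10^-14 J.
Then E_6 = 6²·E_1 = 36·2.678×10^-14 J = 9.641×10^-13 J.
Converting, E_6 = 9.641×10^-13 J / (1.602×10^-19 J/eV) = 6.02×10^6 eV.

E_6 = 6.02×10^6 eV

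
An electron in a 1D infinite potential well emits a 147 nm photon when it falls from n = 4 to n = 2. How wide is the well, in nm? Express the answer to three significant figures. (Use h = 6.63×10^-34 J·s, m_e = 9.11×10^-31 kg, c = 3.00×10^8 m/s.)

L = 0.731 nm

The photon carries ΔE = hc/λ = 6.63×10^-34·3.00×10^8/1.47×10^-7 m = 1.353×10^-18 J.
Since ΔE = (4² − 2²)E_1, E_1 = 1.128×10^-19 J, and L = h/√(8m_eE_1) = 7.31×10^-10 m = 0.731 nm.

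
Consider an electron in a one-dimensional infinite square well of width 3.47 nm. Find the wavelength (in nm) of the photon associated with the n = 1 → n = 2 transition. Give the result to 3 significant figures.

λ = 1.32×10^4 nm

E_1 = h²/(8m_eL²) = 5.004×10^-21 J, so ΔE = (2² − 1²)E_1 = 1.501×10^-20 J.
λ = hc/ΔE = (6.626×10^-34·2.998×10^8)/1.501×10^-20 = 1.32×10^-5 m = 1.32×10^4 nm.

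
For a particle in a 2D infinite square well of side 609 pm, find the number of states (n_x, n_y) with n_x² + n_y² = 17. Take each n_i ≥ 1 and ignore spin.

degeneracy = 2

The level has n_x² + n_y² = 17. The ordered positive-integer solutions are (1, 4), (4, 1).
That gives 2 states.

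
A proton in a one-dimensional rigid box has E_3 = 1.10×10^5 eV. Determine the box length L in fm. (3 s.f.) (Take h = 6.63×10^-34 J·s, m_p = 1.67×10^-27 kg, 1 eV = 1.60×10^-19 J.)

L = 130 fm

From E_n = n²h²/(8m_pL²), L = n·h/√(8m_pE_n).
E_3 = 1.10×10^5 eV = 1.760×10^-14 J, so L = 3·6.63×10^-34/√(8·1.67×10^-27·1.760×10^-14) = 1.30×10^-13 m = 130 fm.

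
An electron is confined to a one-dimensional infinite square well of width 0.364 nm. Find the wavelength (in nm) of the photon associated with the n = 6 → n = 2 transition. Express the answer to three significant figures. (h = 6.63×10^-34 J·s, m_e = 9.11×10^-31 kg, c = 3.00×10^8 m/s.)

E_1 = h²/(8m_eL²) = 4.552×10^-19 J, so ΔE = (6² − 2²)E_1 = 1.457×10^-17 J.
λ = hc/ΔE = (6.63×10^-34·3.00×10^8)/1.457×10^-17 = 1.37×10^-8 m = 13.7 nm.

λ = 13.7 nm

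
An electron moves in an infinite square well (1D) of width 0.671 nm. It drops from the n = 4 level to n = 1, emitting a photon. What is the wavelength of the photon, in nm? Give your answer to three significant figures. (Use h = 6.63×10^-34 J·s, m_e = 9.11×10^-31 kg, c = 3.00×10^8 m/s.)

λ = 99.0 nm

E_1 = h²/(8m_eL²) = 1.340×10^-19 J, so ΔE = (4² − 1²)E_1 = 2.010×10^-18 J.
λ = hc/ΔE = (6.63×10^-34·3.00×10^8)/2.010×10^-18 = 9.90×10^-8 m = 99.0 nm.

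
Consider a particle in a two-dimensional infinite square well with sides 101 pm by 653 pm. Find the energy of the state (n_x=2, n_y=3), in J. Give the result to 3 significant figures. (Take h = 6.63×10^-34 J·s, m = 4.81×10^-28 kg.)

For a 2D rectangular well E = (h²/8m)·Σ n_i²/L_i² = (6.63×10^-34)²/(8·4.81×10^-28) · [2²/(101 pm)² + 3²/(653 pm)²].
Evaluating gives E = 4.72×10^-20 J.

E = 4.72×10^-20 J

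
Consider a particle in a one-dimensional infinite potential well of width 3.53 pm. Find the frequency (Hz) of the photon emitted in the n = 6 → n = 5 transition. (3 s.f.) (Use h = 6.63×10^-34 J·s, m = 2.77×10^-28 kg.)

f = 2.64×10^17 Hz

E_1 = h²/(8mL²) = 1.592×10^-17 J and ΔE = (6² − 5²)E_1 = 1.751×10^-16 J.
f = ΔE/h = 1.751×10^-16/6.63×10^-34 = 2.64×10^17 Hz.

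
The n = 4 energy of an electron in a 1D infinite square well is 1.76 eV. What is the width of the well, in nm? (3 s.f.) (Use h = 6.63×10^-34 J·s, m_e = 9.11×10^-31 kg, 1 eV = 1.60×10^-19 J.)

From E_n = n²h²/(8m_eL²), L = n·h/√(8m_eE_n).
E_4 = 1.76 eV = 2.816×10^-19 J, so L = 4·6.63×10^-34/√(8·9.11×10^-31·2.816×10^-19) = 1.85×10^-9 m = 1.85 nm.

L = 1.85 nm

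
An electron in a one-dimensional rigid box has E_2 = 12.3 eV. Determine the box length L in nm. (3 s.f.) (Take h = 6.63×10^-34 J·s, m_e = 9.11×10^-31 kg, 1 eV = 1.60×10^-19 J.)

L = 0.350 nm

From E_n = n²h²/(8m_eL²), L = n·h/√(8m_eE_n).
E_2 = 12.3 eV = 1.968×10^-18 J, so L = 2·6.63×10^-34/√(8·9.11×10^-31·1.968×10^-18) = 3.50×10^-10 m = 0.350 nm.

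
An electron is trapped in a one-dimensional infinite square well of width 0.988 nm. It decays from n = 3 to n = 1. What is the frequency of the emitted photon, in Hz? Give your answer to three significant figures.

E_1 = h²/(8m_eL²) = 6.172×10^-20 J and ΔE = (3² − 1²)E_1 = 4.938×10^-19 J.
f = ΔE/h = 4.938×10^-19/6.626×10^-34 = 7.45×10^14 Hz.

f = 7.45×10^14 Hz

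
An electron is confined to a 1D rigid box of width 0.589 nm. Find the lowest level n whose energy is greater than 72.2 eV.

E_1 = h²/(8m_eL²) = 1.737×10^-19 J = 1.084 eV.
Need n² > 72.2/1.084 = 66.61, i.e. n > 8.161.
The smallest integer satisfying this is n = 9.

n = 9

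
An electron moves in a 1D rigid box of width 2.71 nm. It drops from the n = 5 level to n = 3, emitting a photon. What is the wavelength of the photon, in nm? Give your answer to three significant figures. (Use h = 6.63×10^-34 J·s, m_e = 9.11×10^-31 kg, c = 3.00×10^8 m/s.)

λ = 1.51×10^3 nm

E_1 = h²/(8m_eL²) = 8.213×10^-21 J, so ΔE = (5² − 3²)E_1 = 1.314×10^-19 J.
λ = hc/ΔE = (6.63×10^-34·3.00×10^8)/1.314×10^-19 = 1.51×10^-6 m = 1.51×10^3 nm.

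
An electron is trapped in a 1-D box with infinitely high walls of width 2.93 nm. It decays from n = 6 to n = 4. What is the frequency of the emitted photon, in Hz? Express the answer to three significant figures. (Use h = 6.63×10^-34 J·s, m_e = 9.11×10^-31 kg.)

E_1 = h²/(8m_eL²) = 7.026×10^-21 J and ΔE = (6² − 4²)E_1 = 1.405×10^-19 J.
f = ΔE/h = 1.405×10^-19/6.63×10^-34 = 2.12×10^14 Hz.

f = 2.12×10^14 Hz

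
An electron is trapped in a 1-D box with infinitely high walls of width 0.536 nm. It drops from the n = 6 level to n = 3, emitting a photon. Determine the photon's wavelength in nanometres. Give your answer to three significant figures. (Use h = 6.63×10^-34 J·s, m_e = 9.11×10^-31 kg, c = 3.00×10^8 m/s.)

λ = 35.1 nm

E_1 = h²/(8m_eL²) = 2.099×10^-19 J, so ΔE = (6² − 3²)E_1 = 5.667×10^-18 J.
λ = hc/ΔE = (6.63×10^-34·3.00×10^8)/5.667×10^-18 = 3.51×10^-8 m = 35.1 nm.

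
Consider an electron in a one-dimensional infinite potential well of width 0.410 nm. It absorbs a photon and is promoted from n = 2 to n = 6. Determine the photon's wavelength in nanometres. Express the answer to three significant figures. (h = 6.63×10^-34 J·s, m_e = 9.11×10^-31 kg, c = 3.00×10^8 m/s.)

E_1 = h²/(8m_eL²) = 3.588×10^-19 J, so ΔE = (6² − 2²)E_1 = 1.148×10^-17 J.
λ = hc/ΔE = (6.63×10^-34·3.00×10^8)/1.148×10^-17 = 1.73×10^-8 m = 17.3 nm.

λ = 17.3 nm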